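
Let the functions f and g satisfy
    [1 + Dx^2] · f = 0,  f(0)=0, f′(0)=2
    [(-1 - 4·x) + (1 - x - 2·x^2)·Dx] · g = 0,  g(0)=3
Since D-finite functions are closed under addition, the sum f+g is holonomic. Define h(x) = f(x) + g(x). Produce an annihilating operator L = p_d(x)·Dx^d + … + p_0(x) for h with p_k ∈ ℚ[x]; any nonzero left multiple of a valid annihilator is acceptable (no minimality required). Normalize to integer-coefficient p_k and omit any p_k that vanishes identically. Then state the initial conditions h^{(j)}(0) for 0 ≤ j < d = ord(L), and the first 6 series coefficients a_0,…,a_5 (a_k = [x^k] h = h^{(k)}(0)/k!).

f: a_k = 0, 2, 0, -1/3, 0, 1/60, …
g: a_k = 3, 3, 9, 15, 33, 63, …
h₀=f+g: left-lcm gives L₀, ord ≤ 3.
L = (-31 - 146·x - 133·x^2 - 184·x^3 - 20·x^4 - 16·x^5) + (7 + 3·x - 3·x^2 - 37·x^3 - 42·x^4 - 12·x^5 - 8·x^6)·Dx + (-31 - 146·x - 133·x^2 - 184·x^3 - 20·x^4 - 16·x^5)·Dx^2 + (7 + 3·x - 3·x^2 - 37·x^3 - 42·x^4 - 12·x^5 - 8·x^6)·Dx^3  (order 3).
h: a_k = 3, 5, 9, 44/3, 33, 3781/60, …
ICs: h(0) = 3, h′(0) = 5, h′′(0) = 18.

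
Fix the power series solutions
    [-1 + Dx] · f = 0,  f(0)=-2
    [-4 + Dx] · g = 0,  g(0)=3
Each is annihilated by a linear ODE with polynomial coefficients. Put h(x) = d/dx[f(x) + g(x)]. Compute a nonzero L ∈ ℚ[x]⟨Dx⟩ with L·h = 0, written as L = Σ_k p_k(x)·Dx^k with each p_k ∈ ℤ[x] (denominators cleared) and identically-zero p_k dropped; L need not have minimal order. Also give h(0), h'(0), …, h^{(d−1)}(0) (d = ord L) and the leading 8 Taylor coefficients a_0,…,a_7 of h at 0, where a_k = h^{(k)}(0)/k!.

f: a_k = -2, -2, -1, -1/3, -1/12, -1/60, -1/360, -1/2520, …
g: a_k = 3, 12, 24, 32, 32, 128/5, 256/15, 1024/105, …
h₀=f+g: left-lcm gives L₀, ord ≤ 2.
h=h₀': d/dx-closure on L₀ ⇒ L.
L = 4 - 5·Dx + Dx^2  (order 2).
h: a_k = 10, 46, 95, 383/3, 1535/12, 6143/60, 4915/72, 98303/2520, …
ICs: h(0) = 10, h′(0) = 46.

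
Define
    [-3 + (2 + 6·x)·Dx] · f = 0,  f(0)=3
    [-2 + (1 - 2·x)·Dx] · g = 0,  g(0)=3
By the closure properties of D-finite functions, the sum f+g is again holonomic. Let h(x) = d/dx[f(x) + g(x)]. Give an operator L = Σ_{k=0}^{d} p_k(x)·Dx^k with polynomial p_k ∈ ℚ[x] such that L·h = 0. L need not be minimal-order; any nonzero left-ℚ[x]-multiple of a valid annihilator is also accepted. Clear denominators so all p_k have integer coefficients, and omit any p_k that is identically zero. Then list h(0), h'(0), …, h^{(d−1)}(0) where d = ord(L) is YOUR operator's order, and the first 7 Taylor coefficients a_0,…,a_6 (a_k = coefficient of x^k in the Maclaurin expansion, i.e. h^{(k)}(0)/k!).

f: a_k = 3, 9/2, -27/8, 81/16, -1215/128, 5103/256, -45927/1024, …
g: a_k = 3, 6, 12, 24, 48, 96, 192, …
L₀ := lclm(L_f,L_g); ord L₀ ≤ 1+1.
h₀' ⇒ L via d/dx closure of L₀.
L = (-252 - 216·x) + (-69 - 684·x - 756·x^2)·Dx + (22 + 58·x - 96·x^2 - 216·x^3)·Dx^2  (order 2).
h: a_k = 21/2, 69/4, 1395/16, 4929/32, 148395/256, 452043/512, 7020615/2048, …
ICs: h(0) = 21/2, h′(0) = 69/4.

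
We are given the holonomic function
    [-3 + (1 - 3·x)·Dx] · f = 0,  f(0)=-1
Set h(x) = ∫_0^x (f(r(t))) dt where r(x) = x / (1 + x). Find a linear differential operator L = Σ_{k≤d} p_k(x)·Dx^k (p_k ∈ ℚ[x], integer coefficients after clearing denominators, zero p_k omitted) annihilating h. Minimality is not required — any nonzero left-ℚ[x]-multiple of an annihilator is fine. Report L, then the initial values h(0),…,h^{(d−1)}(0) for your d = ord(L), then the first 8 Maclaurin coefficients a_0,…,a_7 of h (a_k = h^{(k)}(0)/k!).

L = 3·Dx + (-1 + x + 2·x^2)·Dx^2  (order 2).
h: a_k = 0, -1, -3/2, -2, -3, -24/5, -8, -96/7, …
ICs: h(0) = 0, h′(0) = -1.

f: a_k = -1, -3, -9, -27, -81, -243, -729, -2187, …
h₀=f(r): pull back L_f along r ⇒ L₀.
Integrate: L := L₀·Dx.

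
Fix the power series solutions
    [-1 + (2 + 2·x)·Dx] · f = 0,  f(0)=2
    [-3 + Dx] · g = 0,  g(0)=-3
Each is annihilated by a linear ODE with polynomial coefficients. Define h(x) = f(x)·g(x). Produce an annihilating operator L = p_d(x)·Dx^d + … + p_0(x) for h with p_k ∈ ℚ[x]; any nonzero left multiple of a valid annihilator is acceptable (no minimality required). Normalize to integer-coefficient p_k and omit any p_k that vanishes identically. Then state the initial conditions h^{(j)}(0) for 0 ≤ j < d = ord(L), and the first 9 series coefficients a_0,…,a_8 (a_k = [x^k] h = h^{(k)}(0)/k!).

L = (-7 - 6·x) + (2 + 2·x)·Dx  (order 1).
h: a_k = -6, -21, -141/4, -309/8, -2001/64, -12831/640, -27189/2560, -171999/35840, -154269/81920, …
ICs: h(0) = -6.

f: a_k = 2, 1, -1/4, 1/8, -5/64, 7/128, -21/512, 33/1024, -429/16384, …
g: a_k = -3, -9, -27/2, -27/2, -81/8, -243/40, -243/80, -729/560, -2187/4480, …
Sym-product of L_f,L_g gives L₀ (≤ ord 1).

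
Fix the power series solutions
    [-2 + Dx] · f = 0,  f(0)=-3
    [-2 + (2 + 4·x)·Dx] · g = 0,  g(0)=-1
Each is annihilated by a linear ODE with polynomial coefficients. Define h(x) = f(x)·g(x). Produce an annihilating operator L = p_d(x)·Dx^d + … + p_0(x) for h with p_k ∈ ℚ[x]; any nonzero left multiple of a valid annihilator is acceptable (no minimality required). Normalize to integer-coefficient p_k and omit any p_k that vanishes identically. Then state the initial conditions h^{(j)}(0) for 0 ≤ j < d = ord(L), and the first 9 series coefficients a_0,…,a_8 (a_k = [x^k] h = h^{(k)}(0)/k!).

L = (-3 - 4·x) + (1 + 2·x)·Dx  (order 1).
h: a_k = 3, 9, 21/2, 17/2, 33/8, 107/40, -89/240, 1123/560, -39551/13440, …
ICs: h(0) = 3.

f: a_k = -3, -6, -6, -4, -2, -4/5, -4/15, -8/105, -2/105, …
g: a_k = -1, -1, 1/2, -1/2, 5/8, -7/8, 21/16, -33/16, 429/128, …
h₀=f·g: eliminate ⇒ L₀, order ≤ 1·1.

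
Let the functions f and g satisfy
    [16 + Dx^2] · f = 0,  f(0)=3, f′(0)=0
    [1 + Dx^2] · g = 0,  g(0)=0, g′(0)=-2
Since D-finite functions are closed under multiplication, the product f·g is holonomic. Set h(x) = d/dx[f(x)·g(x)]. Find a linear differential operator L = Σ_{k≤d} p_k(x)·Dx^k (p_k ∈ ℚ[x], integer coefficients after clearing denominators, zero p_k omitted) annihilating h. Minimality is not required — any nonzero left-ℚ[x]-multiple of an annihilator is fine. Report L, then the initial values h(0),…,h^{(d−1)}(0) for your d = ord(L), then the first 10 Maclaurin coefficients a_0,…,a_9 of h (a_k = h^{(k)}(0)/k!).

f: a_k = 3, 0, -24, 0, 32, 0, -256/15, 0, 512/105, 0, …
g: a_k = 0, -2, 0, 1/3, 0, -1/60, 0, 1/2520, 0, -1/181440, …
f·g: L₀ = L_f ⊗_s L_g, ord ≤ 2·2.
h₀' ⇒ L via d/dx closure of L₀.
L = 225 + 34·Dx^2 + Dx^4  (order 4).
h: a_k = -6, 0, 147, 0, -1441/4, 0, 37969/120, 0, -138103/960, 0, …
ICs: h(0) = -6, h′(0) = 0, h′′(0) = 294, h′′′(0) = 0.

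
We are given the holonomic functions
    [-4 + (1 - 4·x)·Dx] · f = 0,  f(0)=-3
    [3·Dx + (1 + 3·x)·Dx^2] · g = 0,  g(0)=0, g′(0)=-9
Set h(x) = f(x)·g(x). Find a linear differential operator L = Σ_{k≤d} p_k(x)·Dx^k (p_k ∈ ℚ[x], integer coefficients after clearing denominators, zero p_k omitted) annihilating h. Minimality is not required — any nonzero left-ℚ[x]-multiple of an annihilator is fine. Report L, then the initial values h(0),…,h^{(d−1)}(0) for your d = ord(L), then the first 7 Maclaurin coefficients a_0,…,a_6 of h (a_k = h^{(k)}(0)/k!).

L = 12 + (5 + 36·x)·Dx + (-1 + x + 12·x^2)·Dx^2  (order 2).
h: a_k = 0, 27, 135/2, 351, 4887/4, 26622/5, 202041/10, …
ICs: h(0) = 0, h′(0) = 27.

f: a_k = -3, -12, -48, -192, -768, -3072, -12288, …
g: a_k = 0, -9, 27/2, -27, 243/4, -729/5, 729/2, …
Sym-product of L_f,L_g gives L₀ (≤ ord 2).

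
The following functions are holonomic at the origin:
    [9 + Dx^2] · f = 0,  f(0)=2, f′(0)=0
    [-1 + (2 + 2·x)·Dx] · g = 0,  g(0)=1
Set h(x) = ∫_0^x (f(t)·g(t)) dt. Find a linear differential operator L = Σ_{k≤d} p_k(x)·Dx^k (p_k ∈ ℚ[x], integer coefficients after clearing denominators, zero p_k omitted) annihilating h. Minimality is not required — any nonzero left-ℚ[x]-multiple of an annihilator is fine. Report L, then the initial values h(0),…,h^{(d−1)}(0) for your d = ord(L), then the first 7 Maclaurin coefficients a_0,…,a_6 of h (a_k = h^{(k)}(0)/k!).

f: a_k = 2, 0, -9, 0, 27/4, 0, -81/40, …
g: a_k = 1, 1/2, -1/8, 1/16, -5/128, 7/256, -21/1024, …
Product ⇒ symmetric product L₀, ord ≤ 2.
∫: right-multiply L₀ by Dx.
L = (39 + 72·x + 36·x^2)·Dx + (-4 - 4·x)·Dx^2 + (4 + 8·x + 4·x^2)·Dx^3  (order 3).
h: a_k = 0, 2, 1/2, -37/12, -35/32, 499/320, 367/768, …
ICs: h(0) = 0, h′(0) = 2, h′′(0) = 1.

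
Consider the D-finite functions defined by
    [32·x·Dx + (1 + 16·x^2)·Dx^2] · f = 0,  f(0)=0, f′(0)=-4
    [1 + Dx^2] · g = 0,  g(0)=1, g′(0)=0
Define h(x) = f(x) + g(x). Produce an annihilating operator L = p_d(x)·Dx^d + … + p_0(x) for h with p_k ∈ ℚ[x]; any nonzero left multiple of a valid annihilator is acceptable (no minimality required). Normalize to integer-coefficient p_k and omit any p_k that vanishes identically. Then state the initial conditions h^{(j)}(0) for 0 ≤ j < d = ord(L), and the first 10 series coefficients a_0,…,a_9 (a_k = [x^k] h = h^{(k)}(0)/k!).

f: a_k = 0, -4, 0, 64/3, 0, -1024/5, 0, 16384/7, 0, -262144/9, …
g: a_k = 1, 0, -1/2, 0, 1/24, 0, -1/720, 0, 1/40320, 0, …
L₀ := lclm(L_f,L_g); ord L₀ ≤ 2+2.
L = (-6112·x + 99328·x^3 + 8192·x^5)·Dx + (-31 + 1072·x^2 + 25344·x^4 + 4096·x^6)·Dx^2 + (-6112·x + 99328·x^3 + 8192·x^5)·Dx^3 + (-31 + 1072·x^2 + 25344·x^4 + 4096·x^6)·Dx^4  (order 4).
h: a_k = 1, -4, -1/2, 64/3, 1/24, -1024/5, -1/720, 16384/7, 1/40320, -262144/9, …
ICs: h(0) = 1, h′(0) = -4, h′′(0) = -1, h′′′(0) = 128.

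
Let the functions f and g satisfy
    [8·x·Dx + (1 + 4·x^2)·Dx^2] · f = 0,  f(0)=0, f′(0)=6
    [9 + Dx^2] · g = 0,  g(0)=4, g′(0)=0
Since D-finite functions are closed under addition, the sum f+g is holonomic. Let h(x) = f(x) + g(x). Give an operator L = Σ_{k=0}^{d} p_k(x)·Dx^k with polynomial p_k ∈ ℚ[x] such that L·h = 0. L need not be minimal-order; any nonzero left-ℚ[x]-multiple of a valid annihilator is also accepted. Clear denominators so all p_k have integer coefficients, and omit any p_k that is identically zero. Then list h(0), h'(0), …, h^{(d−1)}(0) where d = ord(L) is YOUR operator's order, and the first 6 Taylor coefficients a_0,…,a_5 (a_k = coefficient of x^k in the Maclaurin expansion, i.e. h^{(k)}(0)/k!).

f: a_k = 0, 6, 0, -8, 0, 96/5, …
g: a_k = 4, 0, -18, 0, 27/2, 0, …
h₀=f+g: left-lcm gives L₀, ord ≤ 4.
L = (-2808·x + 19008·x^3 + 10368·x^5)·Dx + (9 + 1548·x^2 + 7344·x^4 + 5184·x^6)·Dx^2 + (-312·x + 2112·x^3 + 1152·x^5)·Dx^3 + (1 + 172·x^2 + 816·x^4 + 576·x^6)·Dx^4  (order 4).
h: a_k = 4, 6, -18, -8, 27/2, 96/5, …
ICs: h(0) = 4, h′(0) = 6, h′′(0) = -36, h′′′(0) = -48.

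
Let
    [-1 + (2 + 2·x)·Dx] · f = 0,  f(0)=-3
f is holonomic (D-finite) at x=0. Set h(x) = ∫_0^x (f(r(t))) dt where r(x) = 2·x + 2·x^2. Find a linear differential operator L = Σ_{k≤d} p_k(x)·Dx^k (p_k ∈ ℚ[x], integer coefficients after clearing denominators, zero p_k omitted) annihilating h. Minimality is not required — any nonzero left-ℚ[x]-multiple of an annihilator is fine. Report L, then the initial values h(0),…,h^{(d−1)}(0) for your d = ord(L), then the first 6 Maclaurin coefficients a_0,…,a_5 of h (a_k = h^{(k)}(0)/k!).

f: a_k = -3, -3/2, 3/8, -3/16, 15/128, -21/256, …
h₀=f(r): pull back L_f along r ⇒ L₀.
∫: right-multiply L₀ by Dx.
L = (-1 - 2·x)·Dx + (1 + 2·x + 2·x^2)·Dx^2  (order 2).
h: a_k = 0, -3, -3/2, -1/2, 3/8, -9/40, …
ICs: h(0) = 0, h′(0) = -3.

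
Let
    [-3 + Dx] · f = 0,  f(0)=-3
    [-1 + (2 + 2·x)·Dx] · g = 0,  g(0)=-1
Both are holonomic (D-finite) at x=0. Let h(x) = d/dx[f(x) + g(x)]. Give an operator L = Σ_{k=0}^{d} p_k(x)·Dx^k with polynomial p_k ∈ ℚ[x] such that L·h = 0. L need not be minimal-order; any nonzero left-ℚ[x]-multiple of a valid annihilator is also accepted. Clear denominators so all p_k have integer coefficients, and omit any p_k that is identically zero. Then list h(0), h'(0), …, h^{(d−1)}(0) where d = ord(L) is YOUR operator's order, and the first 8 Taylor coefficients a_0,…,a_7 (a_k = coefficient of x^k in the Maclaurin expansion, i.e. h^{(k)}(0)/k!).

L = (-27 - 18·x) + (-33 - 72·x - 36·x^2)·Dx + (14 + 26·x + 12·x^2)·Dx^2  (order 2).
h: a_k = -19/2, -107/4, -651/16, -1291/32, -7811/256, -46341/2560, -94467/10240, -544857/143360, …
ICs: h(0) = -19/2, h′(0) = -107/4.

f: a_k = -3, -9, -27/2, -27/2, -81/8, -243/40, -243/80, -729/560, …
g: a_k = -1, -1/2, 1/8, -1/16, 5/128, -7/256, 21/1024, -33/2048, …
f+g: L₀ = lclm(L_f,L_g), ord ≤ 1+1.
h=h₀': d/dx-closure on L₀ ⇒ L.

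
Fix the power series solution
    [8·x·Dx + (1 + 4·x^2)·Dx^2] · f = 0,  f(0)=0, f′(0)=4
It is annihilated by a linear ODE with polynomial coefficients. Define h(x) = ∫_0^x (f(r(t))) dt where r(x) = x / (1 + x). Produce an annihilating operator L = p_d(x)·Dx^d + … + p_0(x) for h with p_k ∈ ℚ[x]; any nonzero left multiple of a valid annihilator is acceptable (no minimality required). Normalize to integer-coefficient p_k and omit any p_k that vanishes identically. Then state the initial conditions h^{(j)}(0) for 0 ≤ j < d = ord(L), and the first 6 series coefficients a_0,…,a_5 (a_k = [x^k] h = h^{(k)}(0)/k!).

f: a_k = 0, 4, 0, -16/3, 0, 64/5, …
Change of var in L_f (x↦r) gives L₀.
Integrate: L := L₀·Dx.
L = (2 + 10·x)·Dx^2 + (1 + 2·x + 5·x^2)·Dx^3  (order 3).
h: a_k = 0, 0, 2, -4/3, -1/3, 12/5, …
ICs: h(0) = 0, h′(0) = 0, h′′(0) = 4.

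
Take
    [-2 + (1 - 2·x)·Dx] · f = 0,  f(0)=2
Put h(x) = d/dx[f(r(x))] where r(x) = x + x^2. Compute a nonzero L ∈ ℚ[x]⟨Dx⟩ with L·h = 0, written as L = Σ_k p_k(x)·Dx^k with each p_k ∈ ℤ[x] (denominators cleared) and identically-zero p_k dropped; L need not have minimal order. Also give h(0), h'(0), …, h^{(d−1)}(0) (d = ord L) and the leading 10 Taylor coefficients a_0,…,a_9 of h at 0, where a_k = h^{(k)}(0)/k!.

L = (6 + 12·x + 12·x^2) + (-1 + 6·x^2 + 4·x^3)·Dx  (order 1).
h: a_k = 4, 24, 96, 352, 1200, 3936, 12544, 39168, 120384, 365440, …
ICs: h(0) = 4.

f: a_k = 2, 4, 8, 16, 32, 64, 128, 256, 512, 1024, …
L₀ from L_f via x↦r, Dx↦r'^{-1}Dx.
h=h₀': d/dx-closure on L₀ ⇒ L.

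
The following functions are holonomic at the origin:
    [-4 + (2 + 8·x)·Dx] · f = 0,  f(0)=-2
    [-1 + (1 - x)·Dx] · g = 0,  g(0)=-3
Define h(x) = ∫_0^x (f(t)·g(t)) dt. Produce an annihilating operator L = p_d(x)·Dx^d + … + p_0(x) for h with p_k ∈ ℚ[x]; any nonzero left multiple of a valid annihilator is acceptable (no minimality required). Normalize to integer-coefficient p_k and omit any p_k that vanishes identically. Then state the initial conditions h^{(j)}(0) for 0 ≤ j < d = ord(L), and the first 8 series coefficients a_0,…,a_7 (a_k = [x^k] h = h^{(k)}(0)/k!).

L = (3 + 2·x)·Dx + (-1 - 3·x + 4·x^2)·Dx^2  (order 2).
h: a_k = 0, 6, 9, 2, 15/2, -6, 23, -366/7, …
ICs: h(0) = 0, h′(0) = 6.

f: a_k = -2, -4, 4, -8, 20, -56, 168, -528, …
g: a_k = -3, -3, -3, -3, -3, -3, -3, -3, …
Sym-product of L_f,L_g gives L₀ (≤ ord 1).
Integrate: L := L₀·Dx.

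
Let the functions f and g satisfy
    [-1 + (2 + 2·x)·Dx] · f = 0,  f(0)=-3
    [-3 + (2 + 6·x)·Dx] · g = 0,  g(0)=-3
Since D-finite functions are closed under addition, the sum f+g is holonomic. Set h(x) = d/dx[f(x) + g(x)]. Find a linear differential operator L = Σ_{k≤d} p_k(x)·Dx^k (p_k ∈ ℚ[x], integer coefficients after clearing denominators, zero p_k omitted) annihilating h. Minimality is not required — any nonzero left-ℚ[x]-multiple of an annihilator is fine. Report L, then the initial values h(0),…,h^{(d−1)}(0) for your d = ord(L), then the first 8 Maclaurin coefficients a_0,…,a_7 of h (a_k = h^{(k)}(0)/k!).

L = -9 + (-24 - 36·x)·Dx + (-4 - 16·x - 12·x^2)·Dx^2  (order 2).
h: a_k = -6, 15/2, -63/4, 615/16, -6405/64, 68985/256, -379071/512, 4222647/2048, …
ICs: h(0) = -6, h′(0) = 15/2.

f: a_k = -3, -3/2, 3/8, -3/16, 15/128, -21/256, 63/1024, -99/2048, …
g: a_k = -3, -9/2, 27/8, -81/16, 1215/128, -5103/256, 45927/1024, -216513/2048, …
L₀ := lclm(L_f,L_g); ord L₀ ≤ 1+1.
h=h₀': d/dx-closure on L₀ ⇒ L.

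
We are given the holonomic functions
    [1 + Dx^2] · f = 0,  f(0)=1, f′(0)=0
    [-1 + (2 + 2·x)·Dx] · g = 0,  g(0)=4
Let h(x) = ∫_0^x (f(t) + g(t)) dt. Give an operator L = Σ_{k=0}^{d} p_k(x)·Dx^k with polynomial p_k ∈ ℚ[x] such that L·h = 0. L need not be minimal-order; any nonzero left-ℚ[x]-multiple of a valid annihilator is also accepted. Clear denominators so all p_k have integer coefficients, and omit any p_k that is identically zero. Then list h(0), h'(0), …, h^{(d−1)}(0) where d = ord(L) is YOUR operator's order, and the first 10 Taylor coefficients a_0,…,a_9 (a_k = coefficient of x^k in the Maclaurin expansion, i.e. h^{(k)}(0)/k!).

L = (-7 - 8·x - 4·x^2)·Dx + (6 + 22·x + 24·x^2 + 8·x^3)·Dx^2 + (-7 - 8·x - 4·x^2)·Dx^3 + (6 + 22·x + 24·x^2 + 8·x^3)·Dx^4  (order 4).
h: a_k = 0, 5, 1, -1/3, 1/16, -11/480, 7/384, -961/80640, 33/4096, -135071/23224320, …
ICs: h(0) = 0, h′(0) = 5, h′′(0) = 2, h′′′(0) = -2.

f: a_k = 1, 0, -1/2, 0, 1/24, 0, -1/720, 0, 1/40320, 0, …
g: a_k = 4, 2, -1/2, 1/4, -5/32, 7/64, -21/256, 33/512, -429/8192, 715/16384, …
h₀=f+g: left-lcm gives L₀, ord ≤ 3.
Integrate: L := L₀·Dx.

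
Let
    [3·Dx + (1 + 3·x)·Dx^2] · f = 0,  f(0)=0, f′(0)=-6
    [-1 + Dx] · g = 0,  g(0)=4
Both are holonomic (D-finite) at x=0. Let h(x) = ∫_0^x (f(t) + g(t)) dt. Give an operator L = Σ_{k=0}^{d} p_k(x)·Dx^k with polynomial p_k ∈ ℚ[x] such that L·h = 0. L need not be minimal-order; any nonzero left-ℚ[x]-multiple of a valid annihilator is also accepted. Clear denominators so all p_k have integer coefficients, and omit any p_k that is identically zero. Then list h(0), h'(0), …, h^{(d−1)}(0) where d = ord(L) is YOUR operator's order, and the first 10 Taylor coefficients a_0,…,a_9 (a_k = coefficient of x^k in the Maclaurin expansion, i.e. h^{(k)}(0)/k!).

f: a_k = 0, -6, 9, -18, 81/2, -486/5, 243, -4374/7, 6561/4, -4374, …
g: a_k = 4, 4, 2, 2/3, 1/6, 1/30, 1/180, 1/1260, 1/10080, 1/90720, …
Weyl lclm of L_f,L_g ⇒ L₀ (ord ≤ 3).
∫: right-multiply L₀ by Dx.
L = (-21 - 9·x)·Dx^2 + (17 - 6·x - 9·x^2)·Dx^3 + (4 + 15·x + 9·x^2)·Dx^4  (order 4).
h: a_k = 0, 4, -1, 11/3, -13/3, 122/15, -583/36, 43741/1260, -787319/10080, 16533721/90720, …
ICs: h(0) = 0, h′(0) = 4, h′′(0) = -2, h′′′(0) = 22.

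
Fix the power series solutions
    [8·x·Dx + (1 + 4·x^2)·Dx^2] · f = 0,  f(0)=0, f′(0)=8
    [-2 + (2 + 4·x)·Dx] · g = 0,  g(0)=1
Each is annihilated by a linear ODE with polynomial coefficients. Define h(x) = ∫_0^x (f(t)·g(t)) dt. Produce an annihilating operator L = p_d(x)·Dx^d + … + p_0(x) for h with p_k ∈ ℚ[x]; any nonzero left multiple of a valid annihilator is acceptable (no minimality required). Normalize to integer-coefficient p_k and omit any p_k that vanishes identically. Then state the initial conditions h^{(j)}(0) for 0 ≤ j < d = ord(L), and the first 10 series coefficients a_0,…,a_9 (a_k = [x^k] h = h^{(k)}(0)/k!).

f: a_k = 0, 8, 0, -32/3, 0, 128/5, 0, -512/7, 0, 2048/9, …
g: a_k = 1, 1, -1/2, 1/2, -5/8, 7/8, -21/16, 33/16, -429/128, 715/128, …
f·g: L₀ = L_f ⊗_s L_g, ord ≤ 2·1.
Integrate: L := L₀·Dx.
L = (3 - 8·x - 4·x^2)·Dx + (-2 + 4·x + 24·x^2 + 16·x^3)·Dx^2 + (1 + 4·x + 8·x^2 + 16·x^3 + 16·x^4)·Dx^3  (order 3).
h: a_k = 0, 0, 4, 8/3, -11/3, -4/3, 389/90, 409/105, -18853/1680, -11167/1890, …
ICs: h(0) = 0, h′(0) = 0, h′′(0) = 8.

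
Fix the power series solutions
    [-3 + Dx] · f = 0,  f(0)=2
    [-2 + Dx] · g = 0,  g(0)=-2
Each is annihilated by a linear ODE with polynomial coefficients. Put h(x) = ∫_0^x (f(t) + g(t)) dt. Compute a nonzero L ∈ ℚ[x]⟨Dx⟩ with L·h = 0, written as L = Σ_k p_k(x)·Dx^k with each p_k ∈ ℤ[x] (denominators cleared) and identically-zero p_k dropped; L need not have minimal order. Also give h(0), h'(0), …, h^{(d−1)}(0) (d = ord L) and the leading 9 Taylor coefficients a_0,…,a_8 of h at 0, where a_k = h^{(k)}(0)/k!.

f: a_k = 2, 6, 9, 9, 27/4, 81/20, 81/40, 243/280, 729/2240, …
g: a_k = -2, -4, -4, -8/3, -4/3, -8/15, -8/45, -16/315, -4/315, …
h₀=f+g: left-lcm gives L₀, ord ≤ 2.
Integrate: L := L₀·Dx.
L = 6·Dx - 5·Dx^2 + Dx^3  (order 3).
h: a_k = 0, 0, 1, 5/3, 19/12, 13/12, 211/360, 19/72, 2059/20160, …
ICs: h(0) = 0, h′(0) = 0, h′′(0) = 2.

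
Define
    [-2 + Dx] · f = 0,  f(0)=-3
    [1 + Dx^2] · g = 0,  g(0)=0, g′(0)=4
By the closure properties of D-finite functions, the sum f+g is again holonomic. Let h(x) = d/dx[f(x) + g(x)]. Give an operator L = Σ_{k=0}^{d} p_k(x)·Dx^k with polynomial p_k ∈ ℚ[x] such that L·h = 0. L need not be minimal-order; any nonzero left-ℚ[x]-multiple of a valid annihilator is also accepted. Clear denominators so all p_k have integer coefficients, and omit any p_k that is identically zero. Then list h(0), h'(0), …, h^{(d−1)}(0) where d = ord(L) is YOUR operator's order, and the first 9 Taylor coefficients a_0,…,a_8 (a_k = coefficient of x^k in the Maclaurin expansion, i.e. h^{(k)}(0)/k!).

f: a_k = -3, -6, -6, -4, -2, -4/5, -4/15, -8/105, -2/105, …
g: a_k = 0, 4, 0, -2/3, 0, 1/30, 0, -1/1260, 0, …
f+g: L₀ = lclm(L_f,L_g), ord ≤ 1+2.
h=h₀': d/dx-closure on L₀ ⇒ L.
L = 2 - Dx + 2·Dx^2 - Dx^3  (order 3).
h: a_k = -2, -12, -14, -8, -23/6, -8/5, -97/180, -16/105, -383/10080, …
ICs: h(0) = -2, h′(0) = -12, h′′(0) = -28.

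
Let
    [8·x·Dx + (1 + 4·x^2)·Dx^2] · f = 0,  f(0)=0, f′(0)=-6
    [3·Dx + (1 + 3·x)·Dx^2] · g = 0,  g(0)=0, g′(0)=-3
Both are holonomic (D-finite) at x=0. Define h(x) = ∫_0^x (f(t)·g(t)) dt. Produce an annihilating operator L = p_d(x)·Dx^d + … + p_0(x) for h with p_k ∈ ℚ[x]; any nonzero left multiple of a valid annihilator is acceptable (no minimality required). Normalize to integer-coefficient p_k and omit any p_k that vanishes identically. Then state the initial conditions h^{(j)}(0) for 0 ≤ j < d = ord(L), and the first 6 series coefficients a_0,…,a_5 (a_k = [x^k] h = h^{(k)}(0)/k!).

f: a_k = 0, -6, 0, 8, 0, -96/5, …
g: a_k = 0, -3, 9/2, -9, 81/4, -243/5, …
Product ⇒ symmetric product L₀, ord ≤ 4.
Integrate: L := L₀·Dx.
L = (1632 + 8496·x + 23040·x^2 + 110016·x^3 + 207360·x^4 + 269568·x^5 + 82944·x^7)·Dx^2 + (418 + 6672·x + 44112·x^2 + 151488·x^3 + 393984·x^4 + 642816·x^5 + 725760·x^6 + 82944·x^7 + 290304·x^8)·Dx^3 + (204 + 1844·x + 12096·x^2 + 47408·x^3 + 122880·x^4 + 240192·x^5 + 331776·x^6 + 361728·x^7 + 82944·x^8 + 165888·x^9)·Dx^4 + (25 + 246·x + 1217·x^2 + 4128·x^3 + 10624·x^4 + 22080·x^5 + 34272·x^6 + 41472·x^7 + 43776·x^8 + 13824·x^9 + 20736·x^10)·Dx^5  (order 5).
h: a_k = 0, 0, 0, 6, -27/4, 6, …
ICs: h(0) = 0, h′(0) = 0, h′′(0) = 0, h′′′(0) = 36, h′′′′(0) = -162.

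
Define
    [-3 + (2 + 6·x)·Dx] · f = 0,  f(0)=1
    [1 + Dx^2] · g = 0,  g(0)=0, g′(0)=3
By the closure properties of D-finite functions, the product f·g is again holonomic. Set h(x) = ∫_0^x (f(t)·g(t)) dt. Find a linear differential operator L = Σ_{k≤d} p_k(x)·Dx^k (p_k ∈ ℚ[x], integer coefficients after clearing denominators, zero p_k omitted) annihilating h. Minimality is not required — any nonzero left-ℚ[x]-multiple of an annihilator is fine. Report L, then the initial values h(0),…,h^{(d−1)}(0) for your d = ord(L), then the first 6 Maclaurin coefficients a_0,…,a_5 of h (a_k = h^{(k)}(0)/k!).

f: a_k = 1, 3/2, -9/8, 27/16, -405/128, 1701/256, …
g: a_k = 0, 3, 0, -1/2, 0, 1/40, …
Sym-product of L_f,L_g gives L₀ (≤ ord 2).
h=∫h₀ ⇒ L = L₀·Dx.
L = (31 + 24·x + 36·x^2)·Dx + (-12 - 36·x)·Dx^2 + (4 + 24·x + 36·x^2)·Dx^3  (order 3).
h: a_k = 0, 0, 3/2, 3/2, -31/32, 69/80, …
ICs: h(0) = 0, h′(0) = 0, h′′(0) = 3.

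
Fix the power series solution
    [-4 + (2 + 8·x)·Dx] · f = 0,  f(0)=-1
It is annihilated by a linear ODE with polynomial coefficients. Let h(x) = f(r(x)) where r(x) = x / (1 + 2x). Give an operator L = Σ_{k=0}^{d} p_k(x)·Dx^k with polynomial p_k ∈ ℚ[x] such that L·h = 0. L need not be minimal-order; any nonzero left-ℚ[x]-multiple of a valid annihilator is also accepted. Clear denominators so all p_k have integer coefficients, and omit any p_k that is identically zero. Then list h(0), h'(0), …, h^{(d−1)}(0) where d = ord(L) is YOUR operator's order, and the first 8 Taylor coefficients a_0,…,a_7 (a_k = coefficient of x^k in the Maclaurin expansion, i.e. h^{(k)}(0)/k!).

f: a_k = -1, -2, 2, -4, 10, -28, 84, -264, …
L₀ from L_f via x↦r, Dx↦r'^{-1}Dx.
L = -2 + (1 + 8·x + 12·x^2)·Dx  (order 1).
h: a_k = -1, -2, 6, -20, 74, -300, 1308, -6024, …
ICs: h(0) = -1.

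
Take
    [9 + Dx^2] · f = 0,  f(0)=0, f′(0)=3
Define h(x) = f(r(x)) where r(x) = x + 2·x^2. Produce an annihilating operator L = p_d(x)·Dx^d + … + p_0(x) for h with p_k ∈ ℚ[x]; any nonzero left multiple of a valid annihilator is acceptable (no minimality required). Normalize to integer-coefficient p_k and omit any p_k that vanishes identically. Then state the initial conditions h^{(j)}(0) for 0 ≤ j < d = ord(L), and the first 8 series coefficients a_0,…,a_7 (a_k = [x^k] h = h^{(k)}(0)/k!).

L = (9 + 108·x + 432·x^2 + 576·x^3) - 4·Dx + (1 + 4·x)·Dx^2  (order 2).
h: a_k = 0, 3, 6, -9/2, -27, -2079/40, -63/4, 45117/560, …
ICs: h(0) = 0, h′(0) = 3.

f: a_k = 0, 3, 0, -9/2, 0, 81/40, 0, -243/560, …
h₀=f(r): pull back L_f along r ⇒ L₀.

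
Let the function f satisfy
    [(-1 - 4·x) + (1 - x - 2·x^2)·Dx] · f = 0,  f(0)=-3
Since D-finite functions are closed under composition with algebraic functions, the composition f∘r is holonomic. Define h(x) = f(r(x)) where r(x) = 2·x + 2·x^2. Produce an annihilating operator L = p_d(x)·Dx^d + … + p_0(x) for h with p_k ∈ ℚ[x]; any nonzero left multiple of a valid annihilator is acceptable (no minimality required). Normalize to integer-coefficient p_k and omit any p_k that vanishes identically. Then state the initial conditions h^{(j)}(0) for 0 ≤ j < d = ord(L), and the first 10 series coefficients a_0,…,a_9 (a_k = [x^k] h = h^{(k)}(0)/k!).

L = (2 + 20·x + 48·x^2 + 32·x^3) + (-1 + 2·x + 10·x^2 + 16·x^3 + 8·x^4)·Dx  (order 1).
h: a_k = -3, -6, -42, -192, -924, -4488, -21624, -104448, -504336, -2435040, …
ICs: h(0) = -3.

f: a_k = -3, -3, -9, -15, -33, -63, -129, -255, -513, -1023, …
Substitute x→r, Dx→(1/r')Dx; clear ⇒ L₀.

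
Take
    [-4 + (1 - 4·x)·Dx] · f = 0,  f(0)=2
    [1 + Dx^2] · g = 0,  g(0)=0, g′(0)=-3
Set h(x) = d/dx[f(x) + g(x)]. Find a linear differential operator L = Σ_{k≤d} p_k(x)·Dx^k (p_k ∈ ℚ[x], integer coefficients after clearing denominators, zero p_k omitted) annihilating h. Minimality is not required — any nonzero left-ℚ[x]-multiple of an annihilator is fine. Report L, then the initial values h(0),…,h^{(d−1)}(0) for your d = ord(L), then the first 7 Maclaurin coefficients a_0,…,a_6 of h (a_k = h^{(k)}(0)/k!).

f: a_k = 2, 8, 32, 128, 512, 2048, 8192, …
g: a_k = 0, -3, 0, 1/2, 0, -1/40, 0, …
h₀=f+g: left-lcm gives L₀, ord ≤ 3.
h₀' ⇒ L via d/dx closure of L₀.
L = (1544 - 64·x + 128·x^2) + (-97 + 396·x - 48·x^2 + 64·x^3)·Dx + (1544 - 64·x + 128·x^2)·Dx^2 + (-97 + 396·x - 48·x^2 + 64·x^3)·Dx^3  (order 3).
h: a_k = 5, 64, 771/2, 2048, 81919/8, 49152, 55050241/240, …
ICs: h(0) = 5, h′(0) = 64, h′′(0) = 771.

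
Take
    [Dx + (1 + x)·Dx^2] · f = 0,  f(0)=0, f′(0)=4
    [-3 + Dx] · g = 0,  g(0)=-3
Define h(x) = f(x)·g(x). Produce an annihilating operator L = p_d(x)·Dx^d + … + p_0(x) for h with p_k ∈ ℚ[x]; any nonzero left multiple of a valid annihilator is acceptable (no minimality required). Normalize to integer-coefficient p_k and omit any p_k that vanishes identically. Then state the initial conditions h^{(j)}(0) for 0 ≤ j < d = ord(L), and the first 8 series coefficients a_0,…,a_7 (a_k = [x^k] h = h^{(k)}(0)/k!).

L = (6 + 9·x) + (-5 - 6·x)·Dx + (1 + x)·Dx^2  (order 2).
h: a_k = 0, -12, -30, -40, -36, -249/10, -55/4, -228/35, …
ICs: h(0) = 0, h′(0) = -12.

f: a_k = 0, 4, -2, 4/3, -1, 4/5, -2/3, 4/7, …
g: a_k = -3, -9, -27/2, -27/2, -81/8, -243/40, -243/80, -729/560, …
Product ⇒ symmetric product L₀, ord ≤ 2.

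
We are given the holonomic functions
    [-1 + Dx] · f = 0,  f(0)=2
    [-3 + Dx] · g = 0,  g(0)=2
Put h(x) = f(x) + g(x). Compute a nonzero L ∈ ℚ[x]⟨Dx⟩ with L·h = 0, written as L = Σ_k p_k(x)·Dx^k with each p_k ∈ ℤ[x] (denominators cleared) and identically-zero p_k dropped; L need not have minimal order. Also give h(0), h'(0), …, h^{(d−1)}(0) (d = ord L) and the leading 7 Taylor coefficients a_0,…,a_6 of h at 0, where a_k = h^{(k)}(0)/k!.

f: a_k = 2, 2, 1, 1/3, 1/12, 1/60, 1/360, …
g: a_k = 2, 6, 9, 9, 27/4, 81/20, 81/40, …
f+g: L₀ = lclm(L_f,L_g), ord ≤ 1+1.
L = 3 - 4·Dx + Dx^2  (order 2).
h: a_k = 4, 8, 10, 28/3, 41/6, 61/15, 73/36, …
ICs: h(0) = 4, h′(0) = 8.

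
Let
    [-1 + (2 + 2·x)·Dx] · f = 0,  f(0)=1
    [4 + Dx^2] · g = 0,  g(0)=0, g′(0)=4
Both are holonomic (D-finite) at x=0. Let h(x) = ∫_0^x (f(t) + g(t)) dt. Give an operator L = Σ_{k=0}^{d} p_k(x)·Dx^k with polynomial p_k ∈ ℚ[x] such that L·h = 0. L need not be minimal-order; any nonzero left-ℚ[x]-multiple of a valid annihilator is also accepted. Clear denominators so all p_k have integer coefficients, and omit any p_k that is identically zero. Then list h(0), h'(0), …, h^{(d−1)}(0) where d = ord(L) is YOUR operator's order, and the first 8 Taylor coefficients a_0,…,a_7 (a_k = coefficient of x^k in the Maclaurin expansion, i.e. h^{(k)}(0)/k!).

f: a_k = 1, 1/2, -1/8, 1/16, -5/128, 7/256, -21/1024, 33/2048, …
g: a_k = 0, 4, 0, -8/3, 0, 8/15, 0, -16/315, …
L₀ := lclm(L_f,L_g); ord L₀ ≤ 1+2.
Integrate: L := L₀·Dx.
L = (-76 - 128·x - 64·x^2)·Dx + (120 + 376·x + 384·x^2 + 128·x^3)·Dx^2 + (-19 - 32·x - 16·x^2)·Dx^3 + (30 + 94·x + 96·x^2 + 32·x^3)·Dx^4  (order 4).
h: a_k = 0, 1, 9/4, -1/24, -125/192, -1/128, 2153/23040, -3/1024, …
ICs: h(0) = 0, h′(0) = 1, h′′(0) = 9/2, h′′′(0) = -1/4.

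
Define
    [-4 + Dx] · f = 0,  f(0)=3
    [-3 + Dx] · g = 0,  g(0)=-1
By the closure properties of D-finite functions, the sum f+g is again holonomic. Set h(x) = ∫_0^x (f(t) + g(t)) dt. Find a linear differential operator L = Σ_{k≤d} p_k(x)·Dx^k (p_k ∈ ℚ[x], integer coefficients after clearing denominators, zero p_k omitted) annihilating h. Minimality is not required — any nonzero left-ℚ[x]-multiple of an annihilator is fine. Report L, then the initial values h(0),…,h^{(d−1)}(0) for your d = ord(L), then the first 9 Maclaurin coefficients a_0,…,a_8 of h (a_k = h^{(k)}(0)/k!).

f: a_k = 3, 12, 24, 32, 32, 128/5, 256/15, 1024/105, 512/105, …
g: a_k = -1, -3, -9/2, -9/2, -27/8, -81/40, -81/80, -243/560, -729/4480, …
f+g: L₀ = lclm(L_f,L_g), ord ≤ 1+1.
∫: right-multiply L₀ by Dx.
L = 12·Dx - 7·Dx^2 + Dx^3  (order 3).
h: a_k = 0, 2, 9/2, 13/2, 55/8, 229/40, 943/240, 3853/1680, 3131/2688, …
ICs: h(0) = 0, h′(0) = 2, h′′(0) = 9.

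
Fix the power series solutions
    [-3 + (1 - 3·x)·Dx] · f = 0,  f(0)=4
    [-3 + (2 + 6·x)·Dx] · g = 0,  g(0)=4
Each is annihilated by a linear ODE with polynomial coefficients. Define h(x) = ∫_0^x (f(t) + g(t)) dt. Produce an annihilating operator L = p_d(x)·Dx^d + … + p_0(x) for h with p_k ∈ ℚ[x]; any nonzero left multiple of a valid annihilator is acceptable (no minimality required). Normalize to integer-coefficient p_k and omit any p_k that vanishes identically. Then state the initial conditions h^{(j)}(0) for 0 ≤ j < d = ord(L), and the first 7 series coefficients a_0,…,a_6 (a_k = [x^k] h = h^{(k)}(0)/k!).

f: a_k = 4, 12, 36, 108, 324, 972, 2916, …
g: a_k = 4, 6, -9/2, 27/4, -405/32, 1701/64, -15309/256, …
L₀ := lclm(L_f,L_g); ord L₀ ≤ 1+1.
h=∫h₀ ⇒ L = L₀·Dx.
L = (-45 - 81·x)·Dx + (27 + 126·x + 243·x^2)·Dx^2 + (-2 - 18·x + 18·x^2 + 162·x^3)·Dx^3  (order 3).
h: a_k = 0, 8, 9, 21/2, 459/16, 9963/160, 21303/128, …
ICs: h(0) = 0, h′(0) = 8, h′′(0) = 18.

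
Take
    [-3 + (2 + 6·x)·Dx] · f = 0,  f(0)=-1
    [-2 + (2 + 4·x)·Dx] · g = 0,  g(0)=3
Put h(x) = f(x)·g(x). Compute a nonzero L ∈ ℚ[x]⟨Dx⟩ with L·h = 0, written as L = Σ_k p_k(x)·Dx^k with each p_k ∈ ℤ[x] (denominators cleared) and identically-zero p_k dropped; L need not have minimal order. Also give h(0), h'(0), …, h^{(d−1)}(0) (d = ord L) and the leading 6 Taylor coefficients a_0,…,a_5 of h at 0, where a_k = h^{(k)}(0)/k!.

L = (-5 - 12·x) + (2 + 10·x + 12·x^2)·Dx  (order 1).
h: a_k = -3, -15/2, 3/8, -15/16, 303/128, -1545/256, …
ICs: h(0) = -3.

f: a_k = -1, -3/2, 9/8, -27/16, 405/128, -1701/256, …
g: a_k = 3, 3, -3/2, 3/2, -15/8, 21/8, …
Sym-product of L_f,L_g gives L₀ (≤ ord 1).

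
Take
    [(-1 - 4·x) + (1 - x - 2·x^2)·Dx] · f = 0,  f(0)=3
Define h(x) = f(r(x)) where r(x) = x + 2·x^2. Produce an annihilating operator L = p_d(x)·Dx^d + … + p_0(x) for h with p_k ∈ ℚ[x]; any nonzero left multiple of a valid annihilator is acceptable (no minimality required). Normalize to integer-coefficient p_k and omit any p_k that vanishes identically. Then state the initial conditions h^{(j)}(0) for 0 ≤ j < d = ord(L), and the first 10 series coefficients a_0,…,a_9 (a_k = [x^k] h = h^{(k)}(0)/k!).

f: a_k = 3, 3, 9, 15, 33, 63, 129, 255, 513, 1023, …
f∘r: x↦r, Dx↦Dx/r' in L_f ⇒ L₀.
L = (1 + 8·x + 24·x^2 + 32·x^3) + (-1 + x + 4·x^2 + 8·x^3 + 8·x^4)·Dx  (order 1).
h: a_k = 3, 3, 15, 51, 159, 507, 1671, 5379, 17391, 56331, …
ICs: h(0) = 3.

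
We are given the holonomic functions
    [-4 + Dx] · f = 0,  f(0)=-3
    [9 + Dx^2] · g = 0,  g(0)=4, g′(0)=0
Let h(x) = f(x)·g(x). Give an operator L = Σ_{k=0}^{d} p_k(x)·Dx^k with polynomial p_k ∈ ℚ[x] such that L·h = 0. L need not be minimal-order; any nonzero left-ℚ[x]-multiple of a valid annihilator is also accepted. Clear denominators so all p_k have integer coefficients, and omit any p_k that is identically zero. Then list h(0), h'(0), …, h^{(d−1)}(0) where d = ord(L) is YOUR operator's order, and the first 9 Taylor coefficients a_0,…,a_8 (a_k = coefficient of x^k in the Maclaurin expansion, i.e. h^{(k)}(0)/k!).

L = 25 - 8·Dx + Dx^2  (order 2).
h: a_k = -12, -48, -42, 88, 527/2, 1558/5, 11753/60, 4031/105, -164833/3360, …
ICs: h(0) = -12, h′(0) = -48.

f: a_k = -3, -12, -24, -32, -32, -128/5, -256/15, -1024/105, -512/105, …
g: a_k = 4, 0, -18, 0, 27/2, 0, -81/20, 0, 729/1120, …
Sym-product of L_f,L_g gives L₀ (≤ ord 2).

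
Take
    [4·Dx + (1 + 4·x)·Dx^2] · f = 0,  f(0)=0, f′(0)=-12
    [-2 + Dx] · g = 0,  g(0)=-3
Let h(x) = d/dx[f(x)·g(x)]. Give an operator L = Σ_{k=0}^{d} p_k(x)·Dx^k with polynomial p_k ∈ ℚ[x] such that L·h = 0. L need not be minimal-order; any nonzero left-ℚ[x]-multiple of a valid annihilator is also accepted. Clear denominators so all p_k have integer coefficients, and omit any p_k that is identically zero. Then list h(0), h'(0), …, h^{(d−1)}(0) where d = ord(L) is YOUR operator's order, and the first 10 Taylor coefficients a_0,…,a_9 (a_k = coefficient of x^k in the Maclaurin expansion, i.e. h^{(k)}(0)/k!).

f: a_k = 0, -12, 24, -64, 192, -3072/5, 2048, -49152/7, 24576, -262144/3, …
g: a_k = -3, -6, -6, -4, -2, -4/5, -4/15, -8/105, -2/105, -4/945, …
L₀ := L_f ⊗_s L_g (sym. prod.), ord ≤ 2.
h₀' ⇒ L via d/dx closure of L₀.
L = (20 - 32·x + 64·x^2) + (-8 + 16·x - 64·x^2)·Dx + (-1 + 16·x^2)·Dx^2  (order 2).
h: a_k = 36, 0, 360, -1152, 5016, -20352, 413264/5, -1670656/5, 9432168/7, -1708719872/315, …
ICs: h(0) = 36, h′(0) = 0.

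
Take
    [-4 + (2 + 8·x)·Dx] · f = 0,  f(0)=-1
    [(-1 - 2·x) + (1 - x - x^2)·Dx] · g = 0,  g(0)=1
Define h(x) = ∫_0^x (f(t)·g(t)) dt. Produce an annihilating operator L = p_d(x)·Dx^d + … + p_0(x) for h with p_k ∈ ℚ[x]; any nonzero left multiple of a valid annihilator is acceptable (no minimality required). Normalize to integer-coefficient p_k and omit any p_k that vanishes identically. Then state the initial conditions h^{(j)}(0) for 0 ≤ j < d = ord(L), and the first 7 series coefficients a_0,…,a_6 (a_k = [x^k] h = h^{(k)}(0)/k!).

L = (3 + 4·x + 6·x^2)·Dx + (-1 - 3·x + 5·x^2 + 4·x^3)·Dx^2  (order 2).
h: a_k = 0, -1, -3/2, -2/3, -9/4, -1/5, -19/3, …
ICs: h(0) = 0, h′(0) = -1.

f: a_k = -1, -2, 2, -4, 10, -28, 84, …
g: a_k = 1, 1, 2, 3, 5, 8, 13, …
Sym-product of L_f,L_g gives L₀ (≤ ord 1).
h=∫h₀ ⇒ L = L₀·Dx.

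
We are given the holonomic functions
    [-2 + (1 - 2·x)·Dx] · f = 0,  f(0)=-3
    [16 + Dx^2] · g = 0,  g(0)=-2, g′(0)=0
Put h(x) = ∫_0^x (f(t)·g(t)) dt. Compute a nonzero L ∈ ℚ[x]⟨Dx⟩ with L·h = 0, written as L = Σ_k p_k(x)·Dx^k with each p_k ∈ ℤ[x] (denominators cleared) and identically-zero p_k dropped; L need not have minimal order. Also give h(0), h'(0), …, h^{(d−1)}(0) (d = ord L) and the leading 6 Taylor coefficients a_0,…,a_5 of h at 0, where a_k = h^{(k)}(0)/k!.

L = (-16 + 32·x)·Dx + 4·Dx^2 + (-1 + 2·x)·Dx^3  (order 3).
h: a_k = 0, 6, 6, -8, -12, -32/5, …
ICs: h(0) = 0, h′(0) = 6, h′′(0) = 12.

f: a_k = -3, -6, -12, -24, -48, -96, …
g: a_k = -2, 0, 16, 0, -64/3, 0, …
h₀=f·g: eliminate ⇒ L₀, order ≤ 1·2.
h=∫h₀ ⇒ L = L₀·Dx.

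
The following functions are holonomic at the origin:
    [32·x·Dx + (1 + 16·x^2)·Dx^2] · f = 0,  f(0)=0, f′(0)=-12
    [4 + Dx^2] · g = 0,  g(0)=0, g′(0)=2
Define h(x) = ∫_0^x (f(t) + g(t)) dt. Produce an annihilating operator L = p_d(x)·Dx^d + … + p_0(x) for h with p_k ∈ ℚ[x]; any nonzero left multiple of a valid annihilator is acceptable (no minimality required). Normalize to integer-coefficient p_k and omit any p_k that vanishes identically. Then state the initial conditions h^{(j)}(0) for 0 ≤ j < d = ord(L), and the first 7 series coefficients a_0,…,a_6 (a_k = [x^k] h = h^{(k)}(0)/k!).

L = (-6016·x + 102400·x^3 + 32768·x^5)·Dx^2 + (-28 + 1216·x^2 + 27648·x^4 + 16384·x^6)·Dx^3 + (-1504·x + 25600·x^3 + 8192·x^5)·Dx^4 + (-7 + 304·x^2 + 6912·x^4 + 4096·x^6)·Dx^5  (order 5).
h: a_k = 0, 0, -5, 0, 47/3, 0, -4606/45, …
ICs: h(0) = 0, h′(0) = 0, h′′(0) = -10, h′′′(0) = 0, h′′′′(0) = 376.

f: a_k = 0, -12, 0, 64, 0, -3072/5, 0, …
g: a_k = 0, 2, 0, -4/3, 0, 4/15, 0, …
f+g: L₀ = lclm(L_f,L_g), ord ≤ 2+2.
h=∫h₀ ⇒ L = L₀·Dx.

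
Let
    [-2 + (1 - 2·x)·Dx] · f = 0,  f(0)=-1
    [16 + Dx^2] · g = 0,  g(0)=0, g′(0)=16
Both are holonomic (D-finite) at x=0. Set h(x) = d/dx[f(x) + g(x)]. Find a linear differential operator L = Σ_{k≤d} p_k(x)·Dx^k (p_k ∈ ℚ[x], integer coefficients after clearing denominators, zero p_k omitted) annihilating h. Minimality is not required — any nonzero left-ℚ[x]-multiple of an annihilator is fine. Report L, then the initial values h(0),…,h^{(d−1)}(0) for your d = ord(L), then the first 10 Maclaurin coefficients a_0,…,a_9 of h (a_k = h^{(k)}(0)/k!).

f: a_k = -1, -2, -4, -8, -16, -32, -64, -128, -256, -512, …
g: a_k = 0, 16, 0, -128/3, 0, 512/15, 0, -4096/315, 0, 8192/2835, …
f+g: L₀ = lclm(L_f,L_g), ord ≤ 1+2.
Differentiate: ansatz ord ≤ ord L₀ ⇒ L.
L = (512 - 512·x + 512·x^2) + (-80 + 288·x - 384·x^2 + 256·x^3)·Dx + (32 - 32·x + 32·x^2)·Dx^2 + (-5 + 18·x - 24·x^2 + 16·x^3)·Dx^3  (order 3).
h: a_k = 14, -8, -152, -64, 32/3, -384, -44416/45, -2048, -1443328/315, -10240, …
ICs: h(0) = 14, h′(0) = -8, h′′(0) = -304.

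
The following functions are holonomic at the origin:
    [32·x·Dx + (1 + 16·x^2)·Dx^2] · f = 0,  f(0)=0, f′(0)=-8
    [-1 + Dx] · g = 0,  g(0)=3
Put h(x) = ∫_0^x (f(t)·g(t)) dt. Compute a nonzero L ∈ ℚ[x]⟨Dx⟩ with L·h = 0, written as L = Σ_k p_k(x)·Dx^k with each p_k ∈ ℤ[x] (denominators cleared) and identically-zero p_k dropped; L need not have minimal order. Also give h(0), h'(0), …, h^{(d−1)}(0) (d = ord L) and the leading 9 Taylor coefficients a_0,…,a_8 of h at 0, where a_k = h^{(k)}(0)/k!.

L = (1 - 32·x + 16·x^2)·Dx + (-2 + 32·x - 32·x^2)·Dx^2 + (1 + 16·x^2)·Dx^3  (order 3).
h: a_k = 0, 0, -12, -8, 29, 124/5, -1943/10, -3623/21, 940403/560, …
ICs: h(0) = 0, h′(0) = 0, h′′(0) = -24.

f: a_k = 0, -8, 0, 128/3, 0, -2048/5, 0, 32768/7, 0, …
g: a_k = 3, 3, 3/2, 1/2, 1/8, 1/40, 1/240, 1/1680, 1/13440, …
f·g: L₀ = L_f ⊗_s L_g, ord ≤ 2·1.
h=∫₀ˣh₀: take L = L₀·Dx.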